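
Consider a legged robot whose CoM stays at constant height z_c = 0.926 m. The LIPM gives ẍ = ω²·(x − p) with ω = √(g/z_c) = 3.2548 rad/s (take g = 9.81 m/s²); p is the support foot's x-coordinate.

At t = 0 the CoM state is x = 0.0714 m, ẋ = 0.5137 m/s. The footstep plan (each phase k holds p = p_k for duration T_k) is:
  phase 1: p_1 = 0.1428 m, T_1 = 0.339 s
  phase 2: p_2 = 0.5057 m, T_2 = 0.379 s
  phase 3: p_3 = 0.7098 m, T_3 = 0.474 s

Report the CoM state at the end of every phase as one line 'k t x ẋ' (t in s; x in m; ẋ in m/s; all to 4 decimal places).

1 0.3390 0.2350 0.5477
2 0.7180 0.2660 -0.3640
3 1.1920 -0.6251 -4.1139

phase 1: p=0.1428, T=0.339, ωT=1.103377, cosh=1.673039, sinh=1.341290; start (x,ẋ)=(0.071400, 0.513700) → end (x,ẋ)=(0.235039, 0.547734)
phase 2: p=0.5057, T=0.379, ωT=1.233569, cosh=1.862357, sinh=1.571106; start (x,ẋ)=(0.235039, 0.547734) → end (x,ẋ)=(0.266026, -0.363987)
phase 3: p=0.7098, T=0.474, ωT=1.542775, cosh=2.445670, sinh=2.231883; start (x,ẋ)=(0.266026, -0.363987) → end (x,ẋ)=(-0.625119, -4.113916)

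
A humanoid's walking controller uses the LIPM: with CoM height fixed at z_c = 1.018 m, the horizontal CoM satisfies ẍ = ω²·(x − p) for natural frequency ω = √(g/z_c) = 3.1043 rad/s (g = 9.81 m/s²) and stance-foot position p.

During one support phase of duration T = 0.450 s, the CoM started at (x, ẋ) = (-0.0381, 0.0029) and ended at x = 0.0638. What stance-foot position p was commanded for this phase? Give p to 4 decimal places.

ωT = 3.1043·0.450 = 1.396935; cosh(ωT) = 2.145072, sinh(ωT) = 1.897718
x(T) = p + (x₀−p)·cosh(ωT) + (ẋ₀/ω)·sinh(ωT) ⇒ p·(1 − cosh) = x(T) − x₀·cosh − (ẋ₀/ω)·sinh
numerator   = 0.0638 − (-0.0381)·2.145072 − (0.0029/3.1043)·1.897718 = 0.143754
denominator = 1 − 2.145072 = -1.145072
p = 0.143754 / -1.145072 = -0.1255

p = -0.1255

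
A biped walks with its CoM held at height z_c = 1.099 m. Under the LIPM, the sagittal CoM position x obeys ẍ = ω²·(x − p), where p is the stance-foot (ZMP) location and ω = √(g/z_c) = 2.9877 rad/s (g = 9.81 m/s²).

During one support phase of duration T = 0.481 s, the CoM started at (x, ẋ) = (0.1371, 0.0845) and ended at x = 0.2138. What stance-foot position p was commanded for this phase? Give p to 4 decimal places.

ωT = 2.9877·0.481 = 1.437084; cosh(ωT) = 2.223012, sinh(ωT) = 1.985393
x(T) = p + (x₀−p)·cosh(ωT) + (ẋ₀/ω)·sinh(ωT) ⇒ p·(1 − cosh) = x(T) − x₀·cosh − (ẋ₀/ω)·sinh
numerator   = 0.2138 − (0.1371)·2.223012 − (0.0845/2.9877)·1.985393 = -0.147127
denominator = 1 − 2.223012 = -1.223012
p = -0.147127 / -1.223012 = 0.1203

p = 0.1203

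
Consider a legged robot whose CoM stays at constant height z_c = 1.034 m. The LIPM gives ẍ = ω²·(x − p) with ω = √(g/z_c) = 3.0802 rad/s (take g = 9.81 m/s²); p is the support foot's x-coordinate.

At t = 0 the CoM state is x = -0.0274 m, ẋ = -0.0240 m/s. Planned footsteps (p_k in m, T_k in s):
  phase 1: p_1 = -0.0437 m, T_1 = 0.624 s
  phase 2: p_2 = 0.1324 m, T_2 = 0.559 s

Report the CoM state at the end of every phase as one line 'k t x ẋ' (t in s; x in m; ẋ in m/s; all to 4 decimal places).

phase 1: p=-0.0437, T=0.624, ωT=1.922045, cosh=3.490614, sinh=3.344306; start (x,ẋ)=(-0.027400, -0.024000) → end (x,ẋ)=(-0.012861, 0.084134)
phase 2: p=0.1324, T=0.559, ωT=1.721832, cosh=2.886753, sinh=2.708015; start (x,ẋ)=(-0.012861, 0.084134) → end (x,ẋ)=(-0.212964, -0.968780)

1 0.6240 -0.0129 0.0841
2 1.1830 -0.2130 -0.9688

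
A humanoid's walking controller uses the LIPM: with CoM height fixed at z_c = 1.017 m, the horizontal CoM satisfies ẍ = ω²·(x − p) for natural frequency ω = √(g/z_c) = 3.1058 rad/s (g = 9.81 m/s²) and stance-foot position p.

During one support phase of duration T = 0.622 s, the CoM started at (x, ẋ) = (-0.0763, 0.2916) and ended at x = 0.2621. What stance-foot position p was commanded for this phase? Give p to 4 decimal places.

p = -0.0847

ωT = 3.1058·0.622 = 1.931808; cosh(ωT) = 3.523431, sinh(ωT) = 3.378544
x(T) = p + (x₀−p)·cosh(ωT) + (ẋ₀/ω)·sinh(ωT) ⇒ p·(1 − cosh) = x(T) − x₀·cosh − (ẋ₀/ω)·sinh
numerator   = 0.2621 − (-0.0763)·3.523431 − (0.2916/3.1058)·3.378544 = 0.213730
denominator = 1 − 3.523431 = -2.523431
p = 0.213730 / -2.523431 = -0.0847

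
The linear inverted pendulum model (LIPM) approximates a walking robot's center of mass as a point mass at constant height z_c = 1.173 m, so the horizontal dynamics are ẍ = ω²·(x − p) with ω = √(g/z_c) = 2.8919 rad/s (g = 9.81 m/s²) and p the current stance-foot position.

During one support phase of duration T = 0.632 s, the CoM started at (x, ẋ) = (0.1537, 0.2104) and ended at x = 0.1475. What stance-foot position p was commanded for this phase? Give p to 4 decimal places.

ωT = 2.8919·0.632 = 1.827681; cosh(ωT) = 3.190116, sinh(ωT) = 3.029330
x(T) = p + (x₀−p)·cosh(ωT) + (ẋ₀/ω)·sinh(ωT) ⇒ p·(1 − cosh) = x(T) − x₀·cosh − (ẋ₀/ω)·sinh
numerator   = 0.1475 − (0.1537)·3.190116 − (0.2104/2.8919)·3.029330 = -0.563220
denominator = 1 − 3.190116 = -2.190116
p = -0.563220 / -2.190116 = 0.2572

p = 0.2572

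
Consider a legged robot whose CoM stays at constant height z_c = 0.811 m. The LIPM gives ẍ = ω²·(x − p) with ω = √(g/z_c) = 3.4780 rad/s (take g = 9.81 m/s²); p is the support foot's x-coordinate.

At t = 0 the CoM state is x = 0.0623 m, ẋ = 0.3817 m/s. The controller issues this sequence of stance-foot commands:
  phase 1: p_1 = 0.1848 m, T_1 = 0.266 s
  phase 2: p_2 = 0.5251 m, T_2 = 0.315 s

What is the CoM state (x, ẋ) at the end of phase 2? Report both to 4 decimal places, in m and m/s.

phase 1: p=0.1848, T=0.266, ωT=0.925148, cosh=1.459357, sinh=1.062884; start (x,ẋ)=(0.062300, 0.381700) → end (x,ẋ)=(0.122677, 0.104189)
phase 2: p=0.5251, T=0.315, ωT=1.095570, cosh=1.662618, sinh=1.328269; start (x,ẋ)=(0.122677, 0.104189) → end (x,ẋ)=(-0.104185, -1.685854)

x = -0.1042, ẋ = -1.6859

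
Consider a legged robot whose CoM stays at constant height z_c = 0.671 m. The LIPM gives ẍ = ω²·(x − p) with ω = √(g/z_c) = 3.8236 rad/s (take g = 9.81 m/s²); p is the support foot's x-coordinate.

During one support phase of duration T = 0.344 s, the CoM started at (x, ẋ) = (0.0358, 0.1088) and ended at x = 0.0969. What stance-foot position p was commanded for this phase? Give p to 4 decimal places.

p = 0.0239

ωT = 3.8236·0.344 = 1.315318; cosh(ωT) = 1.997163, sinh(ωT) = 1.728774
x(T) = p + (x₀−p)·cosh(ωT) + (ẋ₀/ω)·sinh(ωT) ⇒ p·(1 − cosh) = x(T) − x₀·cosh − (ẋ₀/ω)·sinh
numerator   = 0.0969 − (0.0358)·1.997163 − (0.1088/3.8236)·1.728774 = -0.023790
denominator = 1 − 1.997163 = -0.997163
p = -0.023790 / -0.997163 = 0.0239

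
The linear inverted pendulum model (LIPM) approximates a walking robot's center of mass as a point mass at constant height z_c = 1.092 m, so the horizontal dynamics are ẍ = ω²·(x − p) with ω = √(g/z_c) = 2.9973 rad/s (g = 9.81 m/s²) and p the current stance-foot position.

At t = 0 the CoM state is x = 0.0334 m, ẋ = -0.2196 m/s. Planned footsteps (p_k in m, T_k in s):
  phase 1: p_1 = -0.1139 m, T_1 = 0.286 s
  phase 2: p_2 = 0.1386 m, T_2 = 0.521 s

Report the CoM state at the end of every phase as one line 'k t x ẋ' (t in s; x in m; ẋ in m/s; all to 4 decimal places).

phase 1: p=-0.1139, T=0.286, ωT=0.857228, cosh=1.390478, sinh=0.966141; start (x,ẋ)=(0.033400, -0.219600) → end (x,ẋ)=(0.020132, 0.121205)
phase 2: p=0.1386, T=0.521, ωT=1.561593, cosh=2.488106, sinh=2.278304; start (x,ẋ)=(0.020132, 0.121205) → end (x,ẋ)=(-0.064031, -0.507419)

1 0.2860 0.0201 0.1212
2 0.8070 -0.0640 -0.5074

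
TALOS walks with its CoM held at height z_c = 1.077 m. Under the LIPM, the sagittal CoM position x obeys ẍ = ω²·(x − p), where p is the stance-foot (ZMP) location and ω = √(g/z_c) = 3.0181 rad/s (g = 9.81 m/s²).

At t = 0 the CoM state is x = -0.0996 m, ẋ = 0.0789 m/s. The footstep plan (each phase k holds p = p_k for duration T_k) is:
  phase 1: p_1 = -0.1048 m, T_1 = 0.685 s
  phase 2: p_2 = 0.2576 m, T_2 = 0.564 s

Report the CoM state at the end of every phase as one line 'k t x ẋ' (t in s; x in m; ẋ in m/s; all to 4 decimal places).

1 0.6850 0.0177 0.3778
2 1.2490 -0.0902 -0.8489

phase 1: p=-0.1048, T=0.685, ωT=2.067399, cosh=4.015374, sinh=3.888860; start (x,ẋ)=(-0.099600, 0.078900) → end (x,ẋ)=(0.017744, 0.377845)
phase 2: p=0.2576, T=0.564, ωT=1.702208, cosh=2.834165, sinh=2.651884; start (x,ẋ)=(0.017744, 0.377845) → end (x,ẋ)=(-0.090195, -0.848852)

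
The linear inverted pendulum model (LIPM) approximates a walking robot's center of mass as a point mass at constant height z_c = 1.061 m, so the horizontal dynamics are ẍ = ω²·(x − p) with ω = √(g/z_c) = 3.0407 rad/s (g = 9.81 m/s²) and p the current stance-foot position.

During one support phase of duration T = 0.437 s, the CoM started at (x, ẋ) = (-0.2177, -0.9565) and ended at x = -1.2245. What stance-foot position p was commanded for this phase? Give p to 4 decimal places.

ωT = 3.0407·0.437 = 1.328786; cosh(ωT) = 2.020627, sinh(ωT) = 1.755829
x(T) = p + (x₀−p)·cosh(ωT) + (ẋ₀/ω)·sinh(ωT) ⇒ p·(1 − cosh) = x(T) − x₀·cosh − (ẋ₀/ω)·sinh
numerator   = -1.2245 − (-0.2177)·2.020627 − (-0.9565/3.0407)·1.755829 = -0.232286
denominator = 1 − 2.020627 = -1.020627
p = -0.232286 / -1.020627 = 0.2276

p = 0.2276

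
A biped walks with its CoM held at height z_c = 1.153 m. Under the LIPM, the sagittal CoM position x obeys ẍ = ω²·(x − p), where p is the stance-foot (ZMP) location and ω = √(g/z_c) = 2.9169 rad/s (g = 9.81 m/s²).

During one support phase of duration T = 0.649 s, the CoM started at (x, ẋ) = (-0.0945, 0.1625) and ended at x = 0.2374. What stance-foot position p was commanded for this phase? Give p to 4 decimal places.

ωT = 2.9169·0.649 = 1.893068; cosh(ωT) = 3.395159, sinh(ωT) = 3.244550
x(T) = p + (x₀−p)·cosh(ωT) + (ẋ₀/ω)·sinh(ωT) ⇒ p·(1 − cosh) = x(T) − x₀·cosh − (ẋ₀/ω)·sinh
numerator   = 0.2374 − (-0.0945)·3.395159 − (0.1625/2.9169)·3.244550 = 0.377489
denominator = 1 − 3.395159 = -2.395159
p = 0.377489 / -2.395159 = -0.1576

p = -0.1576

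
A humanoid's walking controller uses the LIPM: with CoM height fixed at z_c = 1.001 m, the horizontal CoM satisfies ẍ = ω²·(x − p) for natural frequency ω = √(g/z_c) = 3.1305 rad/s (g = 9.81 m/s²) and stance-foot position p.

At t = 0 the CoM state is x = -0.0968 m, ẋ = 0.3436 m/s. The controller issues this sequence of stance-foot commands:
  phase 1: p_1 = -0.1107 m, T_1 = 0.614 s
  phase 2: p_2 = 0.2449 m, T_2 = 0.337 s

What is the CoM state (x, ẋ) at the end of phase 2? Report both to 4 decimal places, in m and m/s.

x = 0.8837, ẋ = 2.4026

phase 1: p=-0.1107, T=0.614, ωT=1.922127, cosh=3.490889, sinh=3.344593; start (x,ẋ)=(-0.096800, 0.343600) → end (x,ẋ)=(0.304922, 1.345006)
phase 2: p=0.2449, T=0.337, ωT=1.054979, cosh=1.610057, sinh=1.261857; start (x,ẋ)=(0.304922, 1.345006) → end (x,ẋ)=(0.883690, 2.402637)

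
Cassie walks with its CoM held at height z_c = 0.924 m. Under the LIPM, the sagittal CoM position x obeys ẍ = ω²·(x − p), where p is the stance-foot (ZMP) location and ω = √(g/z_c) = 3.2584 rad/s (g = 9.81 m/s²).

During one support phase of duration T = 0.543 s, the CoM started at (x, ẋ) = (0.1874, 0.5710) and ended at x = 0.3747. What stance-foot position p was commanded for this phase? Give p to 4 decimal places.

ωT = 3.2584·0.543 = 1.769311; cosh(ωT) = 3.018631, sinh(ωT) = 2.848180
x(T) = p + (x₀−p)·cosh(ωT) + (ẋ₀/ω)·sinh(ωT) ⇒ p·(1 − cosh) = x(T) − x₀·cosh − (ẋ₀/ω)·sinh
numerator   = 0.3747 − (0.1874)·3.018631 − (0.5710/3.2584)·2.848180 = -0.690105
denominator = 1 − 3.018631 = -2.018631
p = -0.690105 / -2.018631 = 0.3419

p = 0.3419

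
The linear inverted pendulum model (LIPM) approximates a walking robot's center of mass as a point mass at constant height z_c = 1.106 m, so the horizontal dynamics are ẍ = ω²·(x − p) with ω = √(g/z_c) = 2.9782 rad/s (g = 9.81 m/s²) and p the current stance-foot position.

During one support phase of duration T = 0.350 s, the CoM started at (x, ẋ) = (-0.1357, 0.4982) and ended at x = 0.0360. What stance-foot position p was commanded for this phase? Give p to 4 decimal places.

ωT = 2.9782·0.350 = 1.042370; cosh(ωT) = 1.594274, sinh(ωT) = 1.241656
x(T) = p + (x₀−p)·cosh(ωT) + (ẋ₀/ω)·sinh(ωT) ⇒ p·(1 − cosh) = x(T) − x₀·cosh − (ẋ₀/ω)·sinh
numerator   = 0.0360 − (-0.1357)·1.594274 − (0.4982/2.9782)·1.241656 = 0.044636
denominator = 1 − 1.594274 = -0.594274
p = 0.044636 / -0.594274 = -0.0751

p = -0.0751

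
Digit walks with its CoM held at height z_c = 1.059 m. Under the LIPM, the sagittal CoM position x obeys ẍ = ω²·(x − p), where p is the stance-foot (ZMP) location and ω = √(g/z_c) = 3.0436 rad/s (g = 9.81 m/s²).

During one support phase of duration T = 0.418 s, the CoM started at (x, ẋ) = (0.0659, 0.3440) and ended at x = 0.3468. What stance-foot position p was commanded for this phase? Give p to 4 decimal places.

ωT = 3.0436·0.418 = 1.272225; cosh(ωT) = 1.924496, sinh(ωT) = 1.644288
x(T) = p + (x₀−p)·cosh(ωT) + (ẋ₀/ω)·sinh(ωT) ⇒ p·(1 − cosh) = x(T) − x₀·cosh − (ẋ₀/ω)·sinh
numerator   = 0.3468 − (0.0659)·1.924496 − (0.3440/3.0436)·1.644288 = 0.034132
denominator = 1 − 1.924496 = -0.924496
p = 0.034132 / -0.924496 = -0.0369

p = -0.0369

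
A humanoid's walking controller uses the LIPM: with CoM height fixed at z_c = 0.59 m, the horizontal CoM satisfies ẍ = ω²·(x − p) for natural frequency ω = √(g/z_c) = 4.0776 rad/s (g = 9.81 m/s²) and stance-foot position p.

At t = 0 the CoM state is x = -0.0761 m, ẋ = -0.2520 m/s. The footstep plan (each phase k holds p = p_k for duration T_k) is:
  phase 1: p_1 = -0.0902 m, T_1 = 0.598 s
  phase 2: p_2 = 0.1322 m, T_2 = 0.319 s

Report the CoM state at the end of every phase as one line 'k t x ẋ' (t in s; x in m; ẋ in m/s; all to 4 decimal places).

1 0.5980 -0.3601 -1.1275
2 0.9170 -1.3087 -5.6359

phase 1: p=-0.0902, T=0.598, ωT=2.438405, cosh=5.771027, sinh=5.683727; start (x,ẋ)=(-0.076100, -0.252000) → end (x,ẋ)=(-0.360089, -1.127518)
phase 2: p=0.1322, T=0.319, ωT=1.300754, cosh=1.972196, sinh=1.699870; start (x,ẋ)=(-0.360089, -1.127518) → end (x,ẋ)=(-1.308730, -5.635931)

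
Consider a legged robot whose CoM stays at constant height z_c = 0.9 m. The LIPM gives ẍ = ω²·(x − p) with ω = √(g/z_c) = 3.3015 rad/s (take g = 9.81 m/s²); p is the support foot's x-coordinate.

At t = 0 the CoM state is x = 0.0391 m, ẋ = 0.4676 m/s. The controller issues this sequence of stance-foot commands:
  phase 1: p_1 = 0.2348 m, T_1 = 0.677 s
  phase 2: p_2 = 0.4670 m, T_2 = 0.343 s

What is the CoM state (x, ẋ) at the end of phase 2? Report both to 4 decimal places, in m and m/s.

phase 1: p=0.2348, T=0.677, ωT=2.235116, cosh=4.727271, sinh=4.620291; start (x,ẋ)=(0.039100, 0.467600) → end (x,ẋ)=(-0.035943, -0.774715)
phase 2: p=0.4670, T=0.343, ωT=1.132415, cosh=1.712697, sinh=1.390443; start (x,ẋ)=(-0.035943, -0.774715) → end (x,ẋ)=(-0.720664, -3.635635)

x = -0.7207, ẋ = -3.6356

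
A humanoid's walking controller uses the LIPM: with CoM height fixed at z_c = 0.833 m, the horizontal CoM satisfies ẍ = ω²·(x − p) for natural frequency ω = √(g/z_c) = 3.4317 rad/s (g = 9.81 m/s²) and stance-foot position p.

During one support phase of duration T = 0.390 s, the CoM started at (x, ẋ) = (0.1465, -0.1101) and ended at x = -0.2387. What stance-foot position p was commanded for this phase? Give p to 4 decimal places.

ωT = 3.4317·0.390 = 1.338363; cosh(ωT) = 2.037536, sinh(ωT) = 1.775261
x(T) = p + (x₀−p)·cosh(ωT) + (ẋ₀/ω)·sinh(ωT) ⇒ p·(1 − cosh) = x(T) − x₀·cosh − (ẋ₀/ω)·sinh
numerator   = -0.2387 − (0.1465)·2.037536 − (-0.1101/3.4317)·1.775261 = -0.480243
denominator = 1 − 2.037536 = -1.037536
p = -0.480243 / -1.037536 = 0.4629

p = 0.4629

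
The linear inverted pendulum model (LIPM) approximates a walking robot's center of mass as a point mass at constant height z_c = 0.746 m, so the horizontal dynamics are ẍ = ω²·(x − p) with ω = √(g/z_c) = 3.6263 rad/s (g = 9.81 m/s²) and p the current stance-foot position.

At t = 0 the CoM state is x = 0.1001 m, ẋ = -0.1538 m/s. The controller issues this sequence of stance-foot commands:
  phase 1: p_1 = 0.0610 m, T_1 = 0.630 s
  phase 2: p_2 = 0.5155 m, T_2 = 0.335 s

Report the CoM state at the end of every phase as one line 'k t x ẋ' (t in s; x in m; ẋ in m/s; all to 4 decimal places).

1 0.6300 0.0489 -0.0740
2 0.9650 -0.3713 -2.7355

phase 1: p=0.0610, T=0.630, ωT=2.284569, cosh=4.961635, sinh=4.859817; start (x,ẋ)=(0.100100, -0.153800) → end (x,ẋ)=(0.048884, -0.074034)
phase 2: p=0.5155, T=0.335, ωT=1.214811, cosh=1.833211, sinh=1.536445; start (x,ẋ)=(0.048884, -0.074034) → end (x,ẋ)=(-0.371274, -2.735525)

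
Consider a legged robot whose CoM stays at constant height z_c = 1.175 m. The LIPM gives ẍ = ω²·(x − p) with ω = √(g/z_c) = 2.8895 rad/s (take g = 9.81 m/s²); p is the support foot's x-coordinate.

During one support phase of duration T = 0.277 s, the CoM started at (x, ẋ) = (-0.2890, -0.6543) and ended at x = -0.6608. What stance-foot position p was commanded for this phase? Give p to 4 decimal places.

ωT = 2.8895·0.277 = 0.800392; cosh(ωT) = 1.337783, sinh(ωT) = 0.888630
x(T) = p + (x₀−p)·cosh(ωT) + (ẋ₀/ω)·sinh(ωT) ⇒ p·(1 − cosh) = x(T) − x₀·cosh − (ẋ₀/ω)·sinh
numerator   = -0.6608 − (-0.2890)·1.337783 − (-0.6543/2.8895)·0.888630 = -0.072959
denominator = 1 − 1.337783 = -0.337783
p = -0.072959 / -0.337783 = 0.2160

p = 0.2160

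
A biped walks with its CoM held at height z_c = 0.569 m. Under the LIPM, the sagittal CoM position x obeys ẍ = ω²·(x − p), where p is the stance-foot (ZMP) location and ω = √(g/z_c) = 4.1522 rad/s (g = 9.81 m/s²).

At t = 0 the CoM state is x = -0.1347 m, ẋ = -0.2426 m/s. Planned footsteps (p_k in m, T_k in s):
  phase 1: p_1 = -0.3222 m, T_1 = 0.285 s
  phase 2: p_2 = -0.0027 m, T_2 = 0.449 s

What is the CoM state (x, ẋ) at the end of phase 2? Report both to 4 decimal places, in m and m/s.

x = 0.3073, ẋ = 1.4444

phase 1: p=-0.3222, T=0.285, ωT=1.183377, cosh=1.785813, sinh=1.479570; start (x,ẋ)=(-0.134700, -0.242600) → end (x,ẋ)=(-0.073807, 0.718663)
phase 2: p=-0.0027, T=0.449, ωT=1.864338, cosh=3.303330, sinh=3.148332; start (x,ẋ)=(-0.073807, 0.718663) → end (x,ẋ)=(0.307324, 1.444437)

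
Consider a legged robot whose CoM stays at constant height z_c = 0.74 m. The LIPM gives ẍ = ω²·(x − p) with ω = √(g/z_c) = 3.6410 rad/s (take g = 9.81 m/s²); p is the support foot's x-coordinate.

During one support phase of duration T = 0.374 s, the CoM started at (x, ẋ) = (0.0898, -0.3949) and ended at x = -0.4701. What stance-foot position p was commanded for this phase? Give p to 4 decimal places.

ωT = 3.6410·0.374 = 1.361734; cosh(ωT) = 2.079586, sinh(ωT) = 1.823370
x(T) = p + (x₀−p)·cosh(ωT) + (ẋ₀/ω)·sinh(ωT) ⇒ p·(1 − cosh) = x(T) − x₀·cosh − (ẋ₀/ω)·sinh
numerator   = -0.4701 − (0.0898)·2.079586 − (-0.3949/3.6410)·1.823370 = -0.459086
denominator = 1 − 2.079586 = -1.079586
p = -0.459086 / -1.079586 = 0.4252

p = 0.4252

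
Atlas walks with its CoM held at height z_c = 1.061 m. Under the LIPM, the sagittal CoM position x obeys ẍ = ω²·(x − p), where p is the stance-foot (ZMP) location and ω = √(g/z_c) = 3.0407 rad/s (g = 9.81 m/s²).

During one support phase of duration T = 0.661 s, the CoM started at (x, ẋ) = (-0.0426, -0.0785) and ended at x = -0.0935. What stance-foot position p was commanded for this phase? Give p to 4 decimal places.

ωT = 3.0407·0.661 = 2.009903; cosh(ωT) = 3.798296, sinh(ωT) = 3.664295
x(T) = p + (x₀−p)·cosh(ωT) + (ẋ₀/ω)·sinh(ωT) ⇒ p·(1 − cosh) = x(T) − x₀·cosh − (ẋ₀/ω)·sinh
numerator   = -0.0935 − (-0.0426)·3.798296 − (-0.0785/3.0407)·3.664295 = 0.162906
denominator = 1 − 3.798296 = -2.798296
p = 0.162906 / -2.798296 = -0.0582

p = -0.0582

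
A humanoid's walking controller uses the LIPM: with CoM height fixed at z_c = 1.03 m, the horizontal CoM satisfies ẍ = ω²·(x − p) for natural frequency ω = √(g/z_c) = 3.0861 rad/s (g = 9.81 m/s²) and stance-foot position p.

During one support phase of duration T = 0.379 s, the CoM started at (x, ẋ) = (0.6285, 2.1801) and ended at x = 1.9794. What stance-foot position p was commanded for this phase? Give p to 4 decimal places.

ωT = 3.0861·0.379 = 1.169632; cosh(ωT) = 1.765644, sinh(ωT) = 1.455163
x(T) = p + (x₀−p)·cosh(ωT) + (ẋ₀/ω)·sinh(ωT) ⇒ p·(1 − cosh) = x(T) − x₀·cosh − (ẋ₀/ω)·sinh
numerator   = 1.9794 − (0.6285)·1.765644 − (2.1801/3.0861)·1.455163 = -0.158272
denominator = 1 − 1.765644 = -0.765644
p = -0.158272 / -0.765644 = 0.2067

p = 0.2067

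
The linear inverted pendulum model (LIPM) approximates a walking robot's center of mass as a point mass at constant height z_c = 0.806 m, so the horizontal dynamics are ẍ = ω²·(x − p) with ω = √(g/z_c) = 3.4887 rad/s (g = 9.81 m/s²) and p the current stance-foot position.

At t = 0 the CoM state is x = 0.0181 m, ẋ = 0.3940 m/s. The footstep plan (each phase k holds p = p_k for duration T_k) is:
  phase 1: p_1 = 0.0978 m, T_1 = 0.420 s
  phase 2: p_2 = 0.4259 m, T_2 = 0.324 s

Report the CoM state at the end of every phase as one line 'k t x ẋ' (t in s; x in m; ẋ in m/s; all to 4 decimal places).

phase 1: p=0.0978, T=0.420, ωT=1.465254, cosh=2.279831, sinh=2.048812; start (x,ẋ)=(0.018100, 0.394000) → end (x,ẋ)=(0.147482, 0.328583)
phase 2: p=0.4259, T=0.324, ωT=1.130339, cosh=1.709815, sinh=1.386891; start (x,ẋ)=(0.147482, 0.328583) → end (x,ẋ)=(0.080481, -0.785294)

1 0.4200 0.1475 0.3286
2 0.7440 0.0805 -0.7853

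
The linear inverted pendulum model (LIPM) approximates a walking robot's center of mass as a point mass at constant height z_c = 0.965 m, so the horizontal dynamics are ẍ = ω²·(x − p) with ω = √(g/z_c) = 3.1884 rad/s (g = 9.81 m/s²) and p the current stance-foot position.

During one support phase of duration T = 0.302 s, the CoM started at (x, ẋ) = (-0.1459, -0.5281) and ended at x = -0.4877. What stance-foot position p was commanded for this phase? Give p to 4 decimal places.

p = 0.1668

ωT = 3.1884·0.302 = 0.962897; cosh(ωT) = 1.500529, sinh(ωT) = 1.118744
x(T) = p + (x₀−p)·cosh(ωT) + (ẋ₀/ω)·sinh(ωT) ⇒ p·(1 − cosh) = x(T) − x₀·cosh − (ẋ₀/ω)·sinh
numerator   = -0.4877 − (-0.1459)·1.500529 − (-0.5281/3.1884)·1.118744 = -0.083473
denominator = 1 − 1.500529 = -0.500529
p = -0.083473 / -0.500529 = 0.1668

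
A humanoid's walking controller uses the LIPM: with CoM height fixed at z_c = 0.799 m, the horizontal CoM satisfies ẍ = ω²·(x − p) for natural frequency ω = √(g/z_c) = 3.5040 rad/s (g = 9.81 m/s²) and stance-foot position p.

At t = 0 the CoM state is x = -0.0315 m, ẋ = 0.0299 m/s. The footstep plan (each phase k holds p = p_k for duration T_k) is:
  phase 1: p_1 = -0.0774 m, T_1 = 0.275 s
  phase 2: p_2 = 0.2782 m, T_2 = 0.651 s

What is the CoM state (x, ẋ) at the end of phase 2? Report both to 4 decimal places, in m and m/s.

x = -0.7812, ẋ = -3.5901

phase 1: p=-0.0774, T=0.275, ωT=0.963600, cosh=1.501316, sinh=1.119799; start (x,ẋ)=(-0.031500, 0.029900) → end (x,ẋ)=(0.001066, 0.224991)
phase 2: p=0.2782, T=0.651, ωT=2.281104, cosh=4.944826, sinh=4.842654; start (x,ẋ)=(0.001066, 0.224991) → end (x,ẋ)=(-0.781235, -3.590057)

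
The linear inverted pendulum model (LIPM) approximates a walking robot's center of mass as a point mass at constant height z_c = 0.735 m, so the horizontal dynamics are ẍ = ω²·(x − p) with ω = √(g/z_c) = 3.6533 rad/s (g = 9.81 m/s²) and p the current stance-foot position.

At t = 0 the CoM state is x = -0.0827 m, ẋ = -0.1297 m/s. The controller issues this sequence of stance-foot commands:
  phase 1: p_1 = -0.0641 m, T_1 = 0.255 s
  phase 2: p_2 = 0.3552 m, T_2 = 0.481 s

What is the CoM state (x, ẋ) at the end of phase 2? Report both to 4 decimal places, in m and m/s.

phase 1: p=-0.0641, T=0.255, ωT=0.931592, cosh=1.466236, sinh=1.072310; start (x,ẋ)=(-0.082700, -0.129700) → end (x,ẋ)=(-0.129441, -0.263036)
phase 2: p=0.3552, T=0.481, ωT=1.757237, cosh=2.984461, sinh=2.811940; start (x,ẋ)=(-0.129441, -0.263036) → end (x,ẋ)=(-1.293651, -5.763673)

x = -1.2937, ẋ = -5.7637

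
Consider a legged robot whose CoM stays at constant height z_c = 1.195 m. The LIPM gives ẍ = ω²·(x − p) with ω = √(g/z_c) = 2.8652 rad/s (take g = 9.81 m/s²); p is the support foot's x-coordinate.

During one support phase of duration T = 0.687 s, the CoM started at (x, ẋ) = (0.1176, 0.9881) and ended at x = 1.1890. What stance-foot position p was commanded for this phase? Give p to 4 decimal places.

p = 0.1701

ωT = 2.8652·0.687 = 1.968392; cosh(ωT) = 3.649420, sinh(ωT) = 3.509738
x(T) = p + (x₀−p)·cosh(ωT) + (ẋ₀/ω)·sinh(ωT) ⇒ p·(1 − cosh) = x(T) − x₀·cosh − (ẋ₀/ω)·sinh
numerator   = 1.1890 − (0.1176)·3.649420 − (0.9881/2.8652)·3.509738 = -0.450549
denominator = 1 − 3.649420 = -2.649420
p = -0.450549 / -2.649420 = 0.1701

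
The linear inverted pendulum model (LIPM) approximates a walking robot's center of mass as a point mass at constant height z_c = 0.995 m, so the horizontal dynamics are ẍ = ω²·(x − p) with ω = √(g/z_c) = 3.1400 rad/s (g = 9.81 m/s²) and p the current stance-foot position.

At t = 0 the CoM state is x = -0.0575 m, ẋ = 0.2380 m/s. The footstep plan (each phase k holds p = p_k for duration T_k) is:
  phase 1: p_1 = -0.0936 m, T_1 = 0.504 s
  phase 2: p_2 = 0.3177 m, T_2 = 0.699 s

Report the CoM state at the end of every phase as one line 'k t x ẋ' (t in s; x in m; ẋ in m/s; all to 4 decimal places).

1 0.5040 0.1746 0.8679
2 1.2030 0.8930 1.9530

phase 1: p=-0.0936, T=0.504, ωT=1.582560, cosh=2.536424, sinh=2.330976; start (x,ẋ)=(-0.057500, 0.238000) → end (x,ẋ)=(0.174644, 0.867894)
phase 2: p=0.3177, T=0.699, ωT=2.194860, cosh=4.545059, sinh=4.433685; start (x,ẋ)=(0.174644, 0.867894) → end (x,ẋ)=(0.892970, 1.953039)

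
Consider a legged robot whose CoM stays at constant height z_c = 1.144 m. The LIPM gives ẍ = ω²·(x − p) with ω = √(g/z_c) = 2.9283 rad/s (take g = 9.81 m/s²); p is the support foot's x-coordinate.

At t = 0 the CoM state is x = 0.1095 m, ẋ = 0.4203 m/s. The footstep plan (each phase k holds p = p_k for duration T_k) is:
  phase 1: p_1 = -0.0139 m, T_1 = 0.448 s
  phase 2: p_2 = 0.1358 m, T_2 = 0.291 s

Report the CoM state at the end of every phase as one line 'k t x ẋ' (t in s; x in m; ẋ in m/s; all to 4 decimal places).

phase 1: p=-0.0139, T=0.448, ωT=1.311878, cosh=1.991228, sinh=1.721914; start (x,ẋ)=(0.109500, 0.420300) → end (x,ẋ)=(0.478964, 1.459131)
phase 2: p=0.1358, T=0.291, ωT=0.852135, cosh=1.385576, sinh=0.959072; start (x,ẋ)=(0.478964, 1.459131) → end (x,ẋ)=(1.089173, 2.985497)

1 0.4480 0.4790 1.4591
2 0.7390 1.0892 2.9855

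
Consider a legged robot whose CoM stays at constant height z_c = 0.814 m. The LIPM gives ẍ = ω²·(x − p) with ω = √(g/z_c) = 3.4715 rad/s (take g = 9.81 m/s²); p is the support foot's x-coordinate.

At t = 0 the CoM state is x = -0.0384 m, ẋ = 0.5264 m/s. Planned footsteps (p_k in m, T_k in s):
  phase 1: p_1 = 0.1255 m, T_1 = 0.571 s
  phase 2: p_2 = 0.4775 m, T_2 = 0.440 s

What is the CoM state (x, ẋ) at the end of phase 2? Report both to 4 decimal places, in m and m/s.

phase 1: p=0.1255, T=0.571, ωT=1.982226, cosh=3.698325, sinh=3.560562; start (x,ẋ)=(-0.038400, 0.526400) → end (x,ẋ)=(0.059250, -0.079087)
phase 2: p=0.4775, T=0.440, ωT=1.527460, cosh=2.411774, sinh=2.194688; start (x,ẋ)=(0.059250, -0.079087) → end (x,ẋ)=(-0.581224, -3.377330)

x = -0.5812, ẋ = -3.3773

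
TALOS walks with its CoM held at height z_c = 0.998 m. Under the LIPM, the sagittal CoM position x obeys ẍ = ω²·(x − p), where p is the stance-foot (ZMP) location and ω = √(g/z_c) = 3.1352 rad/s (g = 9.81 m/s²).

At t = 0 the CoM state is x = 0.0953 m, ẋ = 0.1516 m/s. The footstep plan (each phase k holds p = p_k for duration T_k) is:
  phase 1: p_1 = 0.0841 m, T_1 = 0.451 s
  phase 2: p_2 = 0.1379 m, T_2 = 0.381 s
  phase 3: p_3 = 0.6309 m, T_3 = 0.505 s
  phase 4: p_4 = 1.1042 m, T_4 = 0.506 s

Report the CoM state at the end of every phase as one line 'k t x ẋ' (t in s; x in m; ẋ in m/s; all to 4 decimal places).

1 0.4510 0.2020 0.3981
2 0.8320 0.4439 1.0190
3 1.3370 0.9145 1.2186
4 1.8430 1.5310 1.7093

phase 1: p=0.0841, T=0.451, ωT=1.413975, cosh=2.177722, sinh=1.934548; start (x,ẋ)=(0.095300, 0.151600) → end (x,ẋ)=(0.202034, 0.398073)
phase 2: p=0.1379, T=0.381, ωT=1.194511, cosh=1.802398, sinh=1.499546; start (x,ẋ)=(0.202034, 0.398073) → end (x,ẋ)=(0.443891, 1.019003)
phase 3: p=0.6309, T=0.505, ωT=1.583276, cosh=2.538094, sinh=2.332793; start (x,ẋ)=(0.443891, 1.019003) → end (x,ẋ)=(0.914457, 1.218582)
phase 4: p=1.1042, T=0.506, ωT=1.586411, cosh=2.545420, sinh=2.340762; start (x,ẋ)=(0.914457, 1.218582) → end (x,ẋ)=(1.531026, 1.709327)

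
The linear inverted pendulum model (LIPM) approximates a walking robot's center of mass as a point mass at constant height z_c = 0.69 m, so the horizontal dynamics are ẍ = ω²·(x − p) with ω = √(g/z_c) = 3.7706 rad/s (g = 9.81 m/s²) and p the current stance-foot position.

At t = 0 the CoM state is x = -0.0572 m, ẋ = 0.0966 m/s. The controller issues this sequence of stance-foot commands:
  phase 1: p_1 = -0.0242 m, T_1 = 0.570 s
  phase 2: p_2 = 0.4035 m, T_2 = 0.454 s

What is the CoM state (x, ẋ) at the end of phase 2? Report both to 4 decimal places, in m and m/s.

x = -0.9956, ẋ = -4.9798

phase 1: p=-0.0242, T=0.570, ωT=2.149242, cosh=4.347463, sinh=4.230891; start (x,ẋ)=(-0.057200, 0.096600) → end (x,ẋ)=(-0.059274, -0.106484)
phase 2: p=0.4035, T=0.454, ωT=1.711852, cosh=2.859872, sinh=2.679341; start (x,ẋ)=(-0.059274, -0.106484) → end (x,ẋ)=(-0.995640, -4.979808)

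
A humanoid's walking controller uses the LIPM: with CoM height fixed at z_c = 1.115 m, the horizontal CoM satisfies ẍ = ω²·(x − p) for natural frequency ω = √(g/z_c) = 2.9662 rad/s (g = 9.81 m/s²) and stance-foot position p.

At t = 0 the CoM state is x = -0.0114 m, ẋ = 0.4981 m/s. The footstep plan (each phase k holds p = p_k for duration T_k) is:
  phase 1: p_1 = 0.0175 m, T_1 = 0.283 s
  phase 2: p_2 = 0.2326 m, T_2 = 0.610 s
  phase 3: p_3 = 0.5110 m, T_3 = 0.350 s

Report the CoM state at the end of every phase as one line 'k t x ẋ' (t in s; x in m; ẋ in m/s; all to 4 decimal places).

1 0.2830 0.1359 0.6034
2 0.8930 0.5340 1.0397
3 1.2430 0.9804 1.7363

phase 1: p=0.0175, T=0.283, ωT=0.839435, cosh=1.373506, sinh=0.941551; start (x,ẋ)=(-0.011400, 0.498100) → end (x,ẋ)=(0.135916, 0.603431)
phase 2: p=0.2326, T=0.610, ωT=1.809382, cosh=3.135214, sinh=2.971459; start (x,ẋ)=(0.135916, 0.603431) → end (x,ẋ)=(0.533975, 1.039717)
phase 3: p=0.5110, T=0.350, ωT=1.038170, cosh=1.589073, sinh=1.234971; start (x,ẋ)=(0.533975, 1.039717) → end (x,ẋ)=(0.980393, 1.736349)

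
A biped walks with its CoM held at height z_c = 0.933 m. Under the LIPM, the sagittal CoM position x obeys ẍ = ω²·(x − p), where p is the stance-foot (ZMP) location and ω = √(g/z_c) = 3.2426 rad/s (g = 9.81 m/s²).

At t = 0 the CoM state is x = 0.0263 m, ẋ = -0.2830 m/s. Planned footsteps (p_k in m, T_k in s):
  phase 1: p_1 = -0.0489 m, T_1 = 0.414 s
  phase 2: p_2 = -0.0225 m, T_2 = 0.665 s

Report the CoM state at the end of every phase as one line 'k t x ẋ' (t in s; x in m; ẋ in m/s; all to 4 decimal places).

1 0.4140 -0.0508 -0.1438
2 1.0790 -0.3353 -1.0203

phase 1: p=-0.0489, T=0.414, ωT=1.342436, cosh=2.044784, sinh=1.783576; start (x,ẋ)=(0.026300, -0.283000) → end (x,ẋ)=(-0.050795, -0.143761)
phase 2: p=-0.0225, T=0.665, ωT=2.156329, cosh=4.377557, sinh=4.261808; start (x,ẋ)=(-0.050795, -0.143761) → end (x,ẋ)=(-0.335310, -1.020337)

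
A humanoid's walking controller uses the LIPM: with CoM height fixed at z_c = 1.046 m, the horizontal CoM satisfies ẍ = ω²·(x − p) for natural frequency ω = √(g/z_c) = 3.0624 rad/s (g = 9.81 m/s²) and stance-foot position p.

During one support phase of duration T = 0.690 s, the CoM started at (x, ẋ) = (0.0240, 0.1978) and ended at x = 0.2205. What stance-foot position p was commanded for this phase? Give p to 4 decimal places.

ωT = 3.0624·0.690 = 2.113056; cosh(ωT) = 4.197177, sinh(ωT) = 4.076309
x(T) = p + (x₀−p)·cosh(ωT) + (ẋ₀/ω)·sinh(ωT) ⇒ p·(1 − cosh) = x(T) − x₀·cosh − (ẋ₀/ω)·sinh
numerator   = 0.2205 − (0.0240)·4.197177 − (0.1978/3.0624)·4.076309 = -0.143521
denominator = 1 − 4.197177 = -3.197177
p = -0.143521 / -3.197177 = 0.0449

p = 0.0449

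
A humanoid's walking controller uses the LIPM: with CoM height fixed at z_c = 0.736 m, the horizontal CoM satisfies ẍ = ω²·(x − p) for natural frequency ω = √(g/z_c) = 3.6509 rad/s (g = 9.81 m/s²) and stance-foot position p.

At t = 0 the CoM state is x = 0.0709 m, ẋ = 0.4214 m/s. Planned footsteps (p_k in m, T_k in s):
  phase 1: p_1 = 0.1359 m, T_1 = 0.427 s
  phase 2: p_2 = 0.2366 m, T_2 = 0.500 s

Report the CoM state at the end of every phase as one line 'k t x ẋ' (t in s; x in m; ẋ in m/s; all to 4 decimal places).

phase 1: p=0.1359, T=0.427, ωT=1.558934, cosh=2.482056, sinh=2.271696; start (x,ẋ)=(0.070900, 0.421400) → end (x,ẋ)=(0.236774, 0.506846)
phase 2: p=0.2366, T=0.500, ωT=1.825450, cosh=3.183366, sinh=3.022221; start (x,ẋ)=(0.236774, 0.506846) → end (x,ẋ)=(0.656721, 1.615392)

1 0.4270 0.2368 0.5068
2 0.9270 0.6567 1.6154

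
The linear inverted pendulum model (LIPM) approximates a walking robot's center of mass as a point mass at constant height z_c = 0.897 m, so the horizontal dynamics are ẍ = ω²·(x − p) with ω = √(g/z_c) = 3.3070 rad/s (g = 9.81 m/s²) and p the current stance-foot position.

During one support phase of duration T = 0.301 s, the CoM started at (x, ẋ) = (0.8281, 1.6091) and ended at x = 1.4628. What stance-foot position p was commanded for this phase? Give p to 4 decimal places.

p = 0.7048

ωT = 3.3070·0.301 = 0.995407; cosh(ωT) = 1.537699, sinh(ωT) = 1.168126
x(T) = p + (x₀−p)·cosh(ωT) + (ẋ₀/ω)·sinh(ωT) ⇒ p·(1 − cosh) = x(T) − x₀·cosh − (ẋ₀/ω)·sinh
numerator   = 1.4628 − (0.8281)·1.537699 − (1.6091/3.3070)·1.168126 = -0.378948
denominator = 1 − 1.537699 = -0.537699
p = -0.378948 / -0.537699 = 0.7048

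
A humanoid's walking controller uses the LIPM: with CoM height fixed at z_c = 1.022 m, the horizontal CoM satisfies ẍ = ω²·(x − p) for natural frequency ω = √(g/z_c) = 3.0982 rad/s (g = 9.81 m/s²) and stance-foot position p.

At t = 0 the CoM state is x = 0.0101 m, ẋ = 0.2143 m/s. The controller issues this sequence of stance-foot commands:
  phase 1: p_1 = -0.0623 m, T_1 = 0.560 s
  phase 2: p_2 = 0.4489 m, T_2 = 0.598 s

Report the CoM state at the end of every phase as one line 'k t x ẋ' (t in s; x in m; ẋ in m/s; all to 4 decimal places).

phase 1: p=-0.0623, T=0.560, ωT=1.734992, cosh=2.922642, sinh=2.746240; start (x,ẋ)=(0.010100, 0.214300) → end (x,ẋ)=(0.339255, 1.242330)
phase 2: p=0.4489, T=0.598, ωT=1.852724, cosh=3.266987, sinh=3.110178; start (x,ẋ)=(0.339255, 1.242330) → end (x,ẋ)=(1.337823, 3.002139)

1 0.5600 0.3393 1.2423
2 1.1580 1.3378 3.0021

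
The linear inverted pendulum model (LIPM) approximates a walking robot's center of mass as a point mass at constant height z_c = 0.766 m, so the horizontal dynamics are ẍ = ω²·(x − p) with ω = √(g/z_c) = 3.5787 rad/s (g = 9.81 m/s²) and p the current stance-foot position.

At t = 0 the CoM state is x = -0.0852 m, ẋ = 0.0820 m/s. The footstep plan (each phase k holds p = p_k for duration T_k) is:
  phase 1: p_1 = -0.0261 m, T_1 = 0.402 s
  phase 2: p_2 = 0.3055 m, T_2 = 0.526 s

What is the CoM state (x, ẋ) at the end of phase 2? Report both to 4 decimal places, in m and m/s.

phase 1: p=-0.0261, T=0.402, ωT=1.438637, cosh=2.226100, sinh=1.988849; start (x,ẋ)=(-0.085200, 0.082000) → end (x,ẋ)=(-0.112091, -0.238104)
phase 2: p=0.3055, T=0.526, ωT=1.882396, cosh=3.360726, sinh=3.208501; start (x,ẋ)=(-0.112091, -0.238104) → end (x,ẋ)=(-1.311383, -5.595094)

x = -1.3114, ẋ = -5.5951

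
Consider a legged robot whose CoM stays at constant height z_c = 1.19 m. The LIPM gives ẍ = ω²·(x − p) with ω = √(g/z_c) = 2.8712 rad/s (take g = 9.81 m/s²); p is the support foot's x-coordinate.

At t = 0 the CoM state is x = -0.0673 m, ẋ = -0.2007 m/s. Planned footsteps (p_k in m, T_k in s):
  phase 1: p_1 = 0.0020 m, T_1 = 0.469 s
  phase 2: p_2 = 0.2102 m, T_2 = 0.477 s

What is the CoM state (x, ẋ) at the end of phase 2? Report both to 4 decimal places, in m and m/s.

x = -1.2782, ẋ = -4.1218

phase 1: p=0.0020, T=0.469, ωT=1.346593, cosh=2.052215, sinh=1.792090; start (x,ẋ)=(-0.067300, -0.200700) → end (x,ẋ)=(-0.265488, -0.768459)
phase 2: p=0.2102, T=0.477, ωT=1.369562, cosh=2.093924, sinh=1.839705; start (x,ẋ)=(-0.265488, -0.768459) → end (x,ẋ)=(-1.278239, -4.121753)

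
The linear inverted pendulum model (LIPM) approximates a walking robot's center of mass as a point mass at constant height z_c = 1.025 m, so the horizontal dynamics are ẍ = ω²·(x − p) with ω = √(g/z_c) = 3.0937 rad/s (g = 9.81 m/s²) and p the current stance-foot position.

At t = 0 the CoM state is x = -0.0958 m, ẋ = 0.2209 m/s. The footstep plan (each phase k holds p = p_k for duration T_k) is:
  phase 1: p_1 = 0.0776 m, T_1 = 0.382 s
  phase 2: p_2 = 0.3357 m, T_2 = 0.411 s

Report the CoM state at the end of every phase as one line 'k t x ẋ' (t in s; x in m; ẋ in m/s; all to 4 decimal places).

1 0.3820 -0.1262 -0.3982
2 0.7930 -0.7642 -3.1137

phase 1: p=0.0776, T=0.382, ωT=1.181793, cosh=1.783472, sinh=1.476744; start (x,ẋ)=(-0.095800, 0.220900) → end (x,ẋ)=(-0.126210, -0.398227)
phase 2: p=0.3357, T=0.411, ωT=1.271511, cosh=1.923322, sinh=1.642914; start (x,ẋ)=(-0.126210, -0.398227) → end (x,ẋ)=(-0.764180, -3.113660)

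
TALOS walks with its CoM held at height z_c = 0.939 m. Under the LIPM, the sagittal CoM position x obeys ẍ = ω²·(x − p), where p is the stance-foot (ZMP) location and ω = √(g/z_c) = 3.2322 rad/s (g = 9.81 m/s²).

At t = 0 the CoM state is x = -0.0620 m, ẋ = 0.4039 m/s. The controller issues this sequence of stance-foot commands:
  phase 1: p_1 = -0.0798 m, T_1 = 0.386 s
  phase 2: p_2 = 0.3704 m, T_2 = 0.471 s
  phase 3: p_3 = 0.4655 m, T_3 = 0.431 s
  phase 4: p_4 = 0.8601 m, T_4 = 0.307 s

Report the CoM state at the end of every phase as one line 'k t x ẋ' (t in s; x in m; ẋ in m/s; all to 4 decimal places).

1 0.3860 0.1534 0.8531
2 0.8570 0.4254 0.5170
3 1.2880 0.6820 0.8605
4 1.5950 0.8966 0.6505

phase 1: p=-0.0798, T=0.386, ωT=1.247629, cosh=1.884631, sinh=1.597447; start (x,ẋ)=(-0.062000, 0.403900) → end (x,ẋ)=(0.153365, 0.853109)
phase 2: p=0.3704, T=0.471, ωT=1.522366, cosh=2.400626, sinh=2.182431; start (x,ẋ)=(0.153365, 0.853109) → end (x,ẋ)=(0.425413, 0.517022)
phase 3: p=0.4655, T=0.431, ωT=1.393078, cosh=2.137769, sinh=1.889459; start (x,ẋ)=(0.425413, 0.517022) → end (x,ẋ)=(0.682041, 0.860460)
phase 4: p=0.8601, T=0.307, ωT=0.992285, cosh=1.534060, sinh=1.163332; start (x,ẋ)=(0.682041, 0.860460) → end (x,ẋ)=(0.896644, 0.650475)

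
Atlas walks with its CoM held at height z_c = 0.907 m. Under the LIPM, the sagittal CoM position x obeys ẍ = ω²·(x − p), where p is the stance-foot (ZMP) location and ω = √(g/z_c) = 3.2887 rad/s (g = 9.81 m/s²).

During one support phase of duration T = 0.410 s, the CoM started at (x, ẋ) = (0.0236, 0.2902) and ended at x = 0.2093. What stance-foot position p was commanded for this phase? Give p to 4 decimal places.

ωT = 3.2887·0.410 = 1.348367; cosh(ωT) = 2.055398, sinh(ωT) = 1.795734
x(T) = p + (x₀−p)·cosh(ωT) + (ẋ₀/ω)·sinh(ωT) ⇒ p·(1 − cosh) = x(T) − x₀·cosh − (ẋ₀/ω)·sinh
numerator   = 0.2093 − (0.0236)·2.055398 − (0.2902/3.2887)·1.795734 = 0.002334
denominator = 1 − 2.055398 = -1.055398
p = 0.002334 / -1.055398 = -0.0022

p = -0.0022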